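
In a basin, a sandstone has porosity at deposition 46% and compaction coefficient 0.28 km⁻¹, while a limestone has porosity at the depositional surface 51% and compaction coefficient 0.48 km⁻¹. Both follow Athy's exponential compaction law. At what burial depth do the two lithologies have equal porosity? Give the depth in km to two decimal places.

0.52 km

Set n₀ₐ e^(−βₐZ) = n₀ᵦ e^(−βᵦZ) ⇒ ln(n₀ₐ/n₀ᵦ) = (βₐ − βᵦ)·Z
Z = ln(0.46/0.51) / (0.28 − 0.48) = -0.1032 / -0.2 = 0.516 km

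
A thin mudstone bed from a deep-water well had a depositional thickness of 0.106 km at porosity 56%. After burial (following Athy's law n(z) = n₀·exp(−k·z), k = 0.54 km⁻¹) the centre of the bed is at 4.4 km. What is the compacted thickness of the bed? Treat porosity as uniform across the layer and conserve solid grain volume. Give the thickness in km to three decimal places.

Porosity at 4.4 km: n = 0.56·exp(−0.54×4.4) = 0.0520
Solid-volume conservation: h(1−n) = h₀(1−n₀) ⇒ h = h₀·(1−n₀)/(1−n)
h = 0.106 × (1 − 0.56)/(1 − 0.0520) = 0.106 × 0.4642 = 0.0492 km

0.049 km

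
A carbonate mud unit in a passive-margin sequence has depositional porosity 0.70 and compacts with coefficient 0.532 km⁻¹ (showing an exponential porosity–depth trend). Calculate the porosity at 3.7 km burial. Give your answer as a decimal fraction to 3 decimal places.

n = n₀·exp(−k·z) = 0.7 × exp(−0.532 × 3.7) = 0.7 × exp(−1.968)
  = 0.7 × 0.1397 = 0.0978

0.098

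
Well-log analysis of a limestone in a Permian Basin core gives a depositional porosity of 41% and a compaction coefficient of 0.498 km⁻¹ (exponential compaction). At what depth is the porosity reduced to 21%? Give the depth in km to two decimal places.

1.34 km

Invert Athy's law: z = ln(φ₀/φ) / c
z = ln(0.41/0.21) / 0.498 = ln(1.952) / 0.498 = 0.6690 / 0.498 = 1.343 km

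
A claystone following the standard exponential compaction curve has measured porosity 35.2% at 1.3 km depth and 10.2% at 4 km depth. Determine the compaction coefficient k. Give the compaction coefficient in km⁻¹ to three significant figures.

Athy: phi(Z) = phi₀ e^(−kZ) ⇒ phi₁/phi₂ = e^{k(Z₂−Z₁)} ⇒ k = ln(phi₁/phi₂)/(Z₂−Z₁)
k = ln(0.352/0.102) / (4 − 1.3) = ln(3.451) / 2.7 = 1.2387 / 2.7 = 0.4588 km⁻¹

0.459 km⁻¹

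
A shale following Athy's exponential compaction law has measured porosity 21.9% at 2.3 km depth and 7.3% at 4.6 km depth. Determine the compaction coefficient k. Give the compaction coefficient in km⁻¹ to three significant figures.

0.478 km⁻¹

Athy: phi(d) = phi₀ e^(−kd) ⇒ phi₁/phi₂ = e^{k(d₂−d₁)} ⇒ k = ln(phi₁/phi₂)/(d₂−d₁)
k = ln(0.219/0.073) / (4.6 − 2.3) = ln(3) / 2.3 = 1.0986 / 2.3 = 0.4777 km⁻¹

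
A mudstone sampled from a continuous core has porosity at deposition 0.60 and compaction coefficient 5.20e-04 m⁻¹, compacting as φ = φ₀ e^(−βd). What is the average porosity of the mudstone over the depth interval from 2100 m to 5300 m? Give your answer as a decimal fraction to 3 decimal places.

0.098

Working in km (1 km = 1000 m; β in km⁻¹ = β in m⁻¹ × 1000):
⟨φ⟩ = (1/(d₂−d₁)) ∫ φ₀ e^(−βd) dd = φ₀·(e^(−β·d₁) − e^(−β·d₂)) / (β·(d₂−d₁))
e^(−0.52×2.1) = 0.3355; e^(−0.52×5.3) = 0.0635
⟨φ⟩ = 0.6 × (0.3355 − 0.0635) / (0.52 × 3.2) = 0.6 × 0.1635 = 0.0981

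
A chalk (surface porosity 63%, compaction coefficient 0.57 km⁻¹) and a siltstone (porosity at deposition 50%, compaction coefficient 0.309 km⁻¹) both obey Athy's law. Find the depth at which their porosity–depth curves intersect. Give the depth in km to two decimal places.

0.89 km

Set phi₀ₐ e^(−cₐd) = phi₀ᵦ e^(−cᵦd) ⇒ ln(phi₀ₐ/phi₀ᵦ) = (cₐ − cᵦ)·d
d = ln(0.63/0.5) / (0.57 − 0.309) = 0.2311 / 0.261 = 0.885 km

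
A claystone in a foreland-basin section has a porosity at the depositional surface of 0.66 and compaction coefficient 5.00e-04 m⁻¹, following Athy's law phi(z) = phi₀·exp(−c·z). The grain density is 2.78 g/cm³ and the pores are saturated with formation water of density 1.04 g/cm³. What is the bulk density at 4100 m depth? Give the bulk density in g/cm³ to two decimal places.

Working in km (1 km = 1000 m; c in km⁻¹ = c in m⁻¹ × 1000):
Porosity at depth: phi = 0.66·exp(−0.5×4.1) = 0.66×0.1287 = 0.0850
Bulk density: ρ_b = (1−phi)ρ_g + phi·ρ_f = 0.9150×2.78 + 0.0850×1.04
       = 2.544 + 0.088 = 2.632 g/cm³

2.63 g/cm³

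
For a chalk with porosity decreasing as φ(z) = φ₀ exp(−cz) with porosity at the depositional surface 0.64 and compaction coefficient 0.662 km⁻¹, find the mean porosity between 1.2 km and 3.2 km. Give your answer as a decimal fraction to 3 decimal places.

⟨φ⟩ = (1/(z₂−z₁)) ∫ φ₀ e^(−cz) dz = φ₀·(e^(−c·z₁) − e^(−c·z₂)) / (c·(z₂−z₁))
e^(−0.662×1.2) = 0.4519; e^(−0.662×3.2) = 0.1202
⟨φ⟩ = 0.64 × (0.4519 − 0.1202) / (0.662 × 2) = 0.64 × 0.2505 = 0.1603

0.160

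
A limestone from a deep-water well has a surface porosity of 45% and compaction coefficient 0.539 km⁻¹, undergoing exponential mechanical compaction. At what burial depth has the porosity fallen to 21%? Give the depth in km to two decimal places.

1.41 km

Invert Athy's law: z = ln(φ₀/φ) / β
z = ln(0.45/0.21) / 0.539 = ln(2.143) / 0.539 = 0.7621 / 0.539 = 1.414 km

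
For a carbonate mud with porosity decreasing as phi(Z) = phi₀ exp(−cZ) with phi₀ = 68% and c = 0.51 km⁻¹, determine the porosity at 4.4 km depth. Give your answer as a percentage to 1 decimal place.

7.2%

phi = phi₀·exp(−c·Z) = 0.68 × exp(−0.51 × 4.4) = 0.68 × exp(−2.244)
  = 0.68 × 0.1060 = 0.0721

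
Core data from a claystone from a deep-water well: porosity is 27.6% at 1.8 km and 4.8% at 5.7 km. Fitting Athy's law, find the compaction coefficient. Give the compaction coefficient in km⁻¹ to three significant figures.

Athy: n(Z) = n₀ e^(−βZ) ⇒ n₁/n₂ = e^{β(Z₂−Z₁)} ⇒ β = ln(n₁/n₂)/(Z₂−Z₁)
β = ln(0.276/0.048) / (5.7 − 1.8) = ln(5.75) / 3.9 = 1.7492 / 3.9 = 0.4485 km⁻¹

0.449 km⁻¹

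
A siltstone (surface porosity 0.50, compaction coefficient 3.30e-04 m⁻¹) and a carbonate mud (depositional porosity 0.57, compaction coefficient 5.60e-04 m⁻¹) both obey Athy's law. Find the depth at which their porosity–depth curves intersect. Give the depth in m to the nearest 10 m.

Working in km (1 km = 1000 m; c in km⁻¹ = c in m⁻¹ × 1000):
Set phi₀ₐ e^(−cₐd) = phi₀ᵦ e^(−cᵦd) ⇒ ln(phi₀ₐ/phi₀ᵦ) = (cₐ − cᵦ)·d
d = ln(0.5/0.57) / (0.33 − 0.56) = -0.1310 / -0.23 = 0.570 km

570 m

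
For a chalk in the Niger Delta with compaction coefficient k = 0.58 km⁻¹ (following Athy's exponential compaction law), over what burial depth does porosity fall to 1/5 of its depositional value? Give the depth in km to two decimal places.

φ/φ₀ = 1/5 ⇒ exp(−k·Z) = 1/5 ⇒ Z = ln(5) / k
Z = 1.6094 / 0.58 = 2.775 km

2.77 km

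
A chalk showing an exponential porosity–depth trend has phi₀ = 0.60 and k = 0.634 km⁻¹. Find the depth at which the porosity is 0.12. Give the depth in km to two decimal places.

2.54 km

Invert Athy's law: Z = ln(phi₀/phi) / k
Z = ln(0.6/0.12) / 0.634 = ln(5) / 0.634 = 1.6094 / 0.634 = 2.539 km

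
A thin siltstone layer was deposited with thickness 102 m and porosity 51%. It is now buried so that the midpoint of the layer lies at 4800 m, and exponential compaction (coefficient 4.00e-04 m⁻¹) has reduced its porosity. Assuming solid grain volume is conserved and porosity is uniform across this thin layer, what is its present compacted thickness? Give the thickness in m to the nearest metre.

54 m

Working in km (1 km = 1000 m; β in km⁻¹ = β in m⁻¹ × 1000):
Porosity at 4.8 km: phi = 0.51·exp(−0.4×4.8) = 0.0748
Solid-volume conservation: h(1−phi) = h₀(1−phi₀) ⇒ h = h₀·(1−phi₀)/(1−phi)
h = 0.102 × (1 − 0.51)/(1 − 0.0748) = 0.102 × 0.5296 = 0.0540 km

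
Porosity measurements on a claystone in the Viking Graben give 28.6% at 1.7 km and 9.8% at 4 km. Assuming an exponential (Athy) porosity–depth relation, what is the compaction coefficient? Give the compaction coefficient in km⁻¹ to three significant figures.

Athy: n(z) = n₀ e^(−βz) ⇒ n₁/n₂ = e^{β(z₂−z₁)} ⇒ β = ln(n₁/n₂)/(z₂−z₁)
β = ln(0.286/0.098) / (4 − 1.7) = ln(2.918) / 2.3 = 1.0710 / 2.3 = 0.4657 km⁻¹

0.466 km⁻¹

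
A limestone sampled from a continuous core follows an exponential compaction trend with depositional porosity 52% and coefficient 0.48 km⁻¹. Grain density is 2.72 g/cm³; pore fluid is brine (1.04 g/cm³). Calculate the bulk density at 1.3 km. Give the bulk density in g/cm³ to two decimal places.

2.25 g/cm³

Porosity at depth: phi = 0.52·exp(−0.48×1.3) = 0.52×0.5358 = 0.2786
Bulk density: ρ_b = (1−phi)ρ_g + phi·ρ_f = 0.7214×2.72 + 0.2786×1.04
       = 1.962 + 0.290 = 2.252 g/cm³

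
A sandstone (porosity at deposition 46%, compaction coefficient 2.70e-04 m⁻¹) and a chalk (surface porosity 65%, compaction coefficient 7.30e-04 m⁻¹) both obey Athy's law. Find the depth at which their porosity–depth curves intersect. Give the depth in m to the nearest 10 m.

750 m

Working in km (1 km = 1000 m; β in km⁻¹ = β in m⁻¹ × 1000):
Set phi₀ₐ e^(−βₐZ) = phi₀ᵦ e^(−βᵦZ) ⇒ ln(phi₀ₐ/phi₀ᵦ) = (βₐ − βᵦ)·Z
Z = ln(0.46/0.65) / (0.27 − 0.73) = -0.3457 / -0.46 = 0.752 km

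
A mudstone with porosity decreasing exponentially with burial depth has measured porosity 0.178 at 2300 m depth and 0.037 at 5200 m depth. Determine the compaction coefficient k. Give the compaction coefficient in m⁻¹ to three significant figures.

Working in km (1 km = 1000 m; k in km⁻¹ = k in m⁻¹ × 1000):
Athy: n(d) = n₀ e^(−kd) ⇒ n₁/n₂ = e^{k(d₂−d₁)} ⇒ k = ln(n₁/n₂)/(d₂−d₁)
k = ln(0.178/0.037) / (5.2 − 2.3) = ln(4.811) / 2.9 = 1.5709 / 2.9 = 0.5417 km⁻¹

0.000542 m⁻¹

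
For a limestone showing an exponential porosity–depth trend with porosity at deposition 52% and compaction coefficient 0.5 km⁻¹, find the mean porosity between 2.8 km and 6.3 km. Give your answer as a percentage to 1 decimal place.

⟨n⟩ = (1/(Z₂−Z₁)) ∫ n₀ e^(−βZ) dZ = n₀·(e^(−β·Z₁) − e^(−β·Z₂)) / (β·(Z₂−Z₁))
e^(−0.5×2.8) = 0.2466; e^(−0.5×6.3) = 0.0429
⟨n⟩ = 0.52 × (0.2466 − 0.0429) / (0.5 × 3.5) = 0.52 × 0.1164 = 0.0605

6.1%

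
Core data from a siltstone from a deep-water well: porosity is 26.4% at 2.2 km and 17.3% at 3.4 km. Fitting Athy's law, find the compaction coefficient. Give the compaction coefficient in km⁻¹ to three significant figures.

0.352 km⁻¹

Athy: φ(d) = φ₀ e^(−kd) ⇒ φ₁/φ₂ = e^{k(d₂−d₁)} ⇒ k = ln(φ₁/φ₂)/(d₂−d₁)
k = ln(0.264/0.173) / (3.4 − 2.2) = ln(1.526) / 1.2 = 0.4227 / 1.2 = 0.3522 km⁻¹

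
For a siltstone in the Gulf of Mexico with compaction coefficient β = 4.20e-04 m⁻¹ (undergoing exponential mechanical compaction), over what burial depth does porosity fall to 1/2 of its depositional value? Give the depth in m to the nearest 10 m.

Working in km (1 km = 1000 m; β in km⁻¹ = β in m⁻¹ × 1000):
phi/phi₀ = 1/2 ⇒ exp(−β·d) = 1/2 ⇒ d = ln(2) / β
d = 0.6931 / 0.42 = 1.650 km

1650 m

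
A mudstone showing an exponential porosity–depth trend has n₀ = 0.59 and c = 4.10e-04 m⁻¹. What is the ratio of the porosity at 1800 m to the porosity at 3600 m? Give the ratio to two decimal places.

2.09

Working in km (1 km = 1000 m; c in km⁻¹ = c in m⁻¹ × 1000):
n(Z₁)/n(Z₂) = e^(−c·Z₁)/e^(−c·Z₂) = e^{c(Z₂−Z₁)}
= exp(0.41 × 1.8) = exp(0.738) = 2.0917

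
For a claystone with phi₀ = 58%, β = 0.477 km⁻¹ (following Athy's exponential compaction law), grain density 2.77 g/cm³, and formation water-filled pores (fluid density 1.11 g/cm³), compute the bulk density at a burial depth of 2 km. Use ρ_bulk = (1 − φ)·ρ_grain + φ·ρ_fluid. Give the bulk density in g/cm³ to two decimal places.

Porosity at depth: phi = 0.58·exp(−0.477×2) = 0.58×0.3852 = 0.2234
Bulk density: ρ_b = (1−phi)ρ_g + phi·ρ_f = 0.7766×2.77 + 0.2234×1.11
       = 2.151 + 0.248 = 2.399 g/cm³

2.40 g/cm³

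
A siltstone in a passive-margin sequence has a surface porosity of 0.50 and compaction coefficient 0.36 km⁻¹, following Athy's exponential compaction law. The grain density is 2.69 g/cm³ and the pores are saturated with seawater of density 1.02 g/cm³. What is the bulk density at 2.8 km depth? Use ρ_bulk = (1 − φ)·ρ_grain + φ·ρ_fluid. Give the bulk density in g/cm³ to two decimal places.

Porosity at depth: n = 0.5·exp(−0.36×2.8) = 0.5×0.3649 = 0.1825
Bulk density: ρ_b = (1−n)ρ_g + n·ρ_f = 0.8175×2.69 + 0.1825×1.02
       = 2.199 + 0.186 = 2.385 g/cm³

2.39 g/cm³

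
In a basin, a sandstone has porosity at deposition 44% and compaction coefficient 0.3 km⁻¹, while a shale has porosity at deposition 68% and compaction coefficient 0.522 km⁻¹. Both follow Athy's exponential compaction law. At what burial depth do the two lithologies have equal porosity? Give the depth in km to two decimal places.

Set n₀ₐ e^(−βₐz) = n₀ᵦ e^(−βᵦz) ⇒ ln(n₀ₐ/n₀ᵦ) = (βₐ − βᵦ)·z
z = ln(0.44/0.68) / (0.3 − 0.522) = -0.4353 / -0.222 = 1.961 km

1.96 km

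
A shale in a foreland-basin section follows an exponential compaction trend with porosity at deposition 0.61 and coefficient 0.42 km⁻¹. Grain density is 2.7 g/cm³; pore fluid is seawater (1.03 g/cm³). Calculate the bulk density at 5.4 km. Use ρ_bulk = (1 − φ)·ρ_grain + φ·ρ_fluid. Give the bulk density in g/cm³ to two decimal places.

2.59 g/cm³

Porosity at depth: φ = 0.61·exp(−0.42×5.4) = 0.61×0.1035 = 0.0631
Bulk density: ρ_b = (1−φ)ρ_g + φ·ρ_f = 0.9369×2.7 + 0.0631×1.03
       = 2.530 + 0.065 = 2.595 g/cm³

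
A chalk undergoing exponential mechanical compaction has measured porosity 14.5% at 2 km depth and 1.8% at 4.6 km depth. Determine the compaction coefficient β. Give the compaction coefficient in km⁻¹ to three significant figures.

Athy: n(z) = n₀ e^(−βz) ⇒ n₁/n₂ = e^{β(z₂−z₁)} ⇒ β = ln(n₁/n₂)/(z₂−z₁)
β = ln(0.145/0.018) / (4.6 − 2) = ln(8.056) / 2.6 = 2.0864 / 2.6 = 0.8024 km⁻¹

0.802 km⁻¹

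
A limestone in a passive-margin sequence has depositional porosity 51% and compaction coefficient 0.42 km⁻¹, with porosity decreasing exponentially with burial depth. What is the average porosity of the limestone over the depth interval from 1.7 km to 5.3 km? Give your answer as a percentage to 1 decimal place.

12.9%

⟨n⟩ = (1/(d₂−d₁)) ∫ n₀ e^(−βd) dd = n₀·(e^(−β·d₁) − e^(−β·d₂)) / (β·(d₂−d₁))
e^(−0.42×1.7) = 0.4897; e^(−0.42×5.3) = 0.1080
⟨n⟩ = 0.51 × (0.4897 − 0.1080) / (0.42 × 3.6) = 0.51 × 0.2525 = 0.1288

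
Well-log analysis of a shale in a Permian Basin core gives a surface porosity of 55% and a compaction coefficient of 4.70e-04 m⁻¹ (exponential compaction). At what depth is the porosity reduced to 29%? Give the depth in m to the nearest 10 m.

Working in km (1 km = 1000 m; k in km⁻¹ = k in m⁻¹ × 1000):
Invert Athy's law: Z = ln(φ₀/φ) / k
Z = ln(0.55/0.29) / 0.47 = ln(1.897) / 0.47 = 0.6400 / 0.47 = 1.362 km

1360 m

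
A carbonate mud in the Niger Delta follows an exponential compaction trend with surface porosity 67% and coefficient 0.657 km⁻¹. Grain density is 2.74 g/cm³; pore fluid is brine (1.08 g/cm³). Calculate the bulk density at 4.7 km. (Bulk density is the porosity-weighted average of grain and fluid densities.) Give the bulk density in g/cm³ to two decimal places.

Porosity at depth: φ = 0.67·exp(−0.657×4.7) = 0.67×0.0456 = 0.0306
Bulk density: ρ_b = (1−φ)ρ_g + φ·ρ_f = 0.9694×2.74 + 0.0306×1.08
       = 2.656 + 0.033 = 2.689 g/cm³

2.69 g/cm³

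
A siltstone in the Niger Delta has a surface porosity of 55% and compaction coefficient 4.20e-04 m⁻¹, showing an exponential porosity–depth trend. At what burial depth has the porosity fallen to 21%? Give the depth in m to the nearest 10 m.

Working in km (1 km = 1000 m; k in km⁻¹ = k in m⁻¹ × 1000):
Invert Athy's law: d = ln(phi₀/phi) / k
d = ln(0.55/0.21) / 0.42 = ln(2.619) / 0.42 = 0.9628 / 0.42 = 2.292 km

2290 m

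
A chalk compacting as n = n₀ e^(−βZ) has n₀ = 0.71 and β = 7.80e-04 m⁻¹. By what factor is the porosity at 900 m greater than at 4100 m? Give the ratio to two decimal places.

12.13

Working in km (1 km = 1000 m; β in km⁻¹ = β in m⁻¹ × 1000):
n(Z₁)/n(Z₂) = e^(−β·Z₁)/e^(−β·Z₂) = e^{β(Z₂−Z₁)}
= exp(0.78 × 3.2) = exp(2.496) = 12.1339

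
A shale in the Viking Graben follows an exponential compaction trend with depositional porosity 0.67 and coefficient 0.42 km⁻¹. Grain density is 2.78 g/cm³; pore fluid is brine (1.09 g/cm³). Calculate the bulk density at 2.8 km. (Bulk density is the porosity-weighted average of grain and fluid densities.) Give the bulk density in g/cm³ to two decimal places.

2.43 g/cm³

Porosity at depth: n = 0.67·exp(−0.42×2.8) = 0.67×0.3085 = 0.2067
Bulk density: ρ_b = (1−n)ρ_g + n·ρ_f = 0.7933×2.78 + 0.2067×1.09
       = 2.205 + 0.225 = 2.431 g/cm³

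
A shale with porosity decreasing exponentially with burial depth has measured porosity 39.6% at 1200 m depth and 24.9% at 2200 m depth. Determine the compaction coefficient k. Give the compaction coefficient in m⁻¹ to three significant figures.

Working in km (1 km = 1000 m; k in km⁻¹ = k in m⁻¹ × 1000):
Athy: φ(z) = φ₀ e^(−kz) ⇒ φ₁/φ₂ = e^{k(z₂−z₁)} ⇒ k = ln(φ₁/φ₂)/(z₂−z₁)
k = ln(0.396/0.249) / (2.2 − 1.2) = ln(1.59) / 1 = 0.4640 / 1 = 0.464 km⁻¹

0.000464 m⁻¹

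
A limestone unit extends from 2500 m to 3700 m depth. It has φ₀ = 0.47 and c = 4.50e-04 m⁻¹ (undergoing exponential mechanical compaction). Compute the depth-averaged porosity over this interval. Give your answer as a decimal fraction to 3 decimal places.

Working in km (1 km = 1000 m; c in km⁻¹ = c in m⁻¹ × 1000):
⟨φ⟩ = (1/(Z₂−Z₁)) ∫ φ₀ e^(−cZ) dZ = φ₀·(e^(−c·Z₁) − e^(−c·Z₂)) / (c·(Z₂−Z₁))
e^(−0.45×2.5) = 0.3247; e^(−0.45×3.7) = 0.1892
⟨φ⟩ = 0.47 × (0.3247 − 0.1892) / (0.45 × 1.2) = 0.47 × 0.2509 = 0.1179

0.118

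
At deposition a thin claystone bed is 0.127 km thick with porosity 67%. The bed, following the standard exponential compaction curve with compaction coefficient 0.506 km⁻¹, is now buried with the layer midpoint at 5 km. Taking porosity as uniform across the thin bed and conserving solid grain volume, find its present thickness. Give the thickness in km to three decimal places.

Porosity at 5 km: φ = 0.67·exp(−0.506×5) = 0.0534
Solid-volume conservation: h(1−φ) = h₀(1−φ₀) ⇒ h = h₀·(1−φ₀)/(1−φ)
h = 0.127 × (1 − 0.67)/(1 − 0.0534) = 0.127 × 0.3486 = 0.0443 km

0.044 km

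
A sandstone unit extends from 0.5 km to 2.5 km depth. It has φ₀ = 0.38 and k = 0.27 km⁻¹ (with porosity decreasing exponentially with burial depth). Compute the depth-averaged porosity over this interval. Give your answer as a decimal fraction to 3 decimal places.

0.257

⟨φ⟩ = (1/(d₂−d₁)) ∫ φ₀ e^(−kd) dd = φ₀·(e^(−k·d₁) − e^(−k·d₂)) / (k·(d₂−d₁))
e^(−0.27×0.5) = 0.8737; e^(−0.27×2.5) = 0.5092
⟨φ⟩ = 0.38 × (0.8737 − 0.5092) / (0.27 × 2) = 0.38 × 0.6751 = 0.2565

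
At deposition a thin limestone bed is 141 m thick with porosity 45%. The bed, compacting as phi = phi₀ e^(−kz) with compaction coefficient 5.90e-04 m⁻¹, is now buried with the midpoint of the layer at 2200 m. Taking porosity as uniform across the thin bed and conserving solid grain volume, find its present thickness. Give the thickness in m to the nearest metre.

Working in km (1 km = 1000 m; k in km⁻¹ = k in m⁻¹ × 1000):
Porosity at 2.2 km: phi = 0.45·exp(−0.59×2.2) = 0.1229
Solid-volume conservation: h(1−phi) = h₀(1−phi₀) ⇒ h = h₀·(1−phi₀)/(1−phi)
h = 0.141 × (1 − 0.45)/(1 − 0.1229) = 0.141 × 0.6271 = 0.0884 km

88 m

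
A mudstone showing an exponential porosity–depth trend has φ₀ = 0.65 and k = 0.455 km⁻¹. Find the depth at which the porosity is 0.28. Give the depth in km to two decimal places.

1.85 km

Invert Athy's law: d = ln(φ₀/φ) / k
d = ln(0.65/0.28) / 0.455 = ln(2.321) / 0.455 = 0.8422 / 0.455 = 1.851 km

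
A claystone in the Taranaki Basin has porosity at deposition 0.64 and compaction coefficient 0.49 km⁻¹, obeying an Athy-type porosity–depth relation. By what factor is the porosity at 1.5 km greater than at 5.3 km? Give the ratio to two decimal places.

n(Z₁)/n(Z₂) = e^(−β·Z₁)/e^(−β·Z₂) = e^{β(Z₂−Z₁)}
= exp(0.49 × 3.8) = exp(1.862) = 6.4366

6.44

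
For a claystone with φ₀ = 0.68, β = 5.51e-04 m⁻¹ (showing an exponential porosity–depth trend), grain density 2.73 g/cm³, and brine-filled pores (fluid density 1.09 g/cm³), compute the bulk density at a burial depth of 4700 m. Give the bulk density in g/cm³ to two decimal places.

Working in km (1 km = 1000 m; β in km⁻¹ = β in m⁻¹ × 1000):
Porosity at depth: φ = 0.68·exp(−0.551×4.7) = 0.68×0.0750 = 0.0510
Bulk density: ρ_b = (1−φ)ρ_g + φ·ρ_f = 0.9490×2.73 + 0.0510×1.09
       = 2.591 + 0.056 = 2.646 g/cm³

2.65 g/cm³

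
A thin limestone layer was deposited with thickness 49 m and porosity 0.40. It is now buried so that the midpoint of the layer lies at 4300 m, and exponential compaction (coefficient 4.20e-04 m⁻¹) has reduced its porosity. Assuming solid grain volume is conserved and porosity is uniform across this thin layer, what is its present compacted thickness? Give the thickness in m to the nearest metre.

Working in km (1 km = 1000 m; β in km⁻¹ = β in m⁻¹ × 1000):
Porosity at 4.3 km: phi = 0.4·exp(−0.42×4.3) = 0.0657
Solid-volume conservation: h(1−phi) = h₀(1−phi₀) ⇒ h = h₀·(1−phi₀)/(1−phi)
h = 0.049 × (1 − 0.4)/(1 − 0.0657) = 0.049 × 0.6422 = 0.0315 km

31 m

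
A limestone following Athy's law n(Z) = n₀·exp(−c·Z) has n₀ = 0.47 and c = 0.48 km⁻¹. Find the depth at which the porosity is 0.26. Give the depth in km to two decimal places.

1.23 km

Invert Athy's law: Z = ln(n₀/n) / c
Z = ln(0.47/0.26) / 0.48 = ln(1.808) / 0.48 = 0.5921 / 0.48 = 1.233 km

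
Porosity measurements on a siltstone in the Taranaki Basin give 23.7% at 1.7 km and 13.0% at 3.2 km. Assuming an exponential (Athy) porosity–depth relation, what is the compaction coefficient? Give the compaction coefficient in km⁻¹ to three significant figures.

0.400 km⁻¹

Athy: phi(d) = phi₀ e^(−βd) ⇒ phi₁/phi₂ = e^{β(d₂−d₁)} ⇒ β = ln(phi₁/phi₂)/(d₂−d₁)
β = ln(0.237/0.13) / (3.2 − 1.7) = ln(1.823) / 1.5 = 0.6005 / 1.5 = 0.4004 km⁻¹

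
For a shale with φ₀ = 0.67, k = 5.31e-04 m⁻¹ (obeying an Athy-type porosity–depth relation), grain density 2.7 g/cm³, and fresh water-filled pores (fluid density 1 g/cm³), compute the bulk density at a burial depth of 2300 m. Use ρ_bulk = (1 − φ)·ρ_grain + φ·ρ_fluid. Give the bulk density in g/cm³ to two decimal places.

2.36 g/cm³

Working in km (1 km = 1000 m; k in km⁻¹ = k in m⁻¹ × 1000):
Porosity at depth: φ = 0.67·exp(−0.531×2.3) = 0.67×0.2948 = 0.1975
Bulk density: ρ_b = (1−φ)ρ_g + φ·ρ_f = 0.8025×2.7 + 0.1975×1
       = 2.167 + 0.198 = 2.364 g/cm³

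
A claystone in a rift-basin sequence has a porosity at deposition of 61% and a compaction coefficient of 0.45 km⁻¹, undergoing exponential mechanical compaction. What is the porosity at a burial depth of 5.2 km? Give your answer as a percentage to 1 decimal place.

5.9%

n = n₀·exp(−k·d) = 0.61 × exp(−0.45 × 5.2) = 0.61 × exp(−2.34)
  = 0.61 × 0.0963 = 0.0588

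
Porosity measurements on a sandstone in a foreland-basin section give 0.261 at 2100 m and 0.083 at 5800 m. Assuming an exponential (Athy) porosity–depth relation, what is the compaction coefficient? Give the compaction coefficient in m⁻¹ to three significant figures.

0.000310 m⁻¹

Working in km (1 km = 1000 m; β in km⁻¹ = β in m⁻¹ × 1000):
Athy: phi(z) = phi₀ e^(−βz) ⇒ phi₁/phi₂ = e^{β(z₂−z₁)} ⇒ β = ln(phi₁/phi₂)/(z₂−z₁)
β = ln(0.261/0.083) / (5.8 − 2.1) = ln(3.145) / 3.7 = 1.1457 / 3.7 = 0.3096 km⁻¹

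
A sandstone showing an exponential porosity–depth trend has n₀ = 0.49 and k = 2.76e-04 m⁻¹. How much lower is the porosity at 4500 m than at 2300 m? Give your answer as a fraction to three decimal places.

Working in km (1 km = 1000 m; k in km⁻¹ = k in m⁻¹ × 1000):
n(2.3) = 0.49·e^(−0.276×2.3) = 0.2597
n(4.5) = 0.49·e^(−0.276×4.5) = 0.1415
Δn = 0.2597 − 0.1415 = 0.1182

0.118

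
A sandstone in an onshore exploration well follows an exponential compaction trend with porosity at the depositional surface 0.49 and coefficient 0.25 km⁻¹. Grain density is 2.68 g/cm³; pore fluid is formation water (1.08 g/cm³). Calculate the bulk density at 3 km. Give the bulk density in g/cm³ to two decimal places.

2.31 g/cm³

Porosity at depth: n = 0.49·exp(−0.25×3) = 0.49×0.4724 = 0.2315
Bulk density: ρ_b = (1−n)ρ_g + n·ρ_f = 0.7685×2.68 + 0.2315×1.08
       = 2.060 + 0.250 = 2.310 g/cm³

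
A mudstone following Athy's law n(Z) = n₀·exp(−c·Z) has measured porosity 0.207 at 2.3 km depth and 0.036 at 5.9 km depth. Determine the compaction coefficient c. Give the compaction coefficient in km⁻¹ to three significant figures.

Athy: n(Z) = n₀ e^(−cZ) ⇒ n₁/n₂ = e^{c(Z₂−Z₁)} ⇒ c = ln(n₁/n₂)/(Z₂−Z₁)
c = ln(0.207/0.036) / (5.9 − 2.3) = ln(5.75) / 3.6 = 1.7492 / 3.6 = 0.4859 km⁻¹

0.486 km⁻¹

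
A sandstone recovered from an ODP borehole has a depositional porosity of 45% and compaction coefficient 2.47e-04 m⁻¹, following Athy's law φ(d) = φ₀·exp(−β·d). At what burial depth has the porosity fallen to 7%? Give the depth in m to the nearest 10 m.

Working in km (1 km = 1000 m; β in km⁻¹ = β in m⁻¹ × 1000):
Invert Athy's law: d = ln(φ₀/φ) / β
d = ln(0.45/0.07) / 0.247 = ln(6.429) / 0.247 = 1.8608 / 0.247 = 7.533 km

7530 m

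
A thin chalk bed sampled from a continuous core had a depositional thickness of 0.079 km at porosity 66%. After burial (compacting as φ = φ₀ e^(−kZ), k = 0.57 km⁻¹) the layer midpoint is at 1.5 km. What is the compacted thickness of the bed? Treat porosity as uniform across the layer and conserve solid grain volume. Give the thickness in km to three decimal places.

Porosity at 1.5 km: φ = 0.66·exp(−0.57×1.5) = 0.2807
Solid-volume conservation: h(1−φ) = h₀(1−φ₀) ⇒ h = h₀·(1−φ₀)/(1−φ)
h = 0.079 × (1 − 0.66)/(1 − 0.2807) = 0.079 × 0.4727 = 0.0373 km

0.037 km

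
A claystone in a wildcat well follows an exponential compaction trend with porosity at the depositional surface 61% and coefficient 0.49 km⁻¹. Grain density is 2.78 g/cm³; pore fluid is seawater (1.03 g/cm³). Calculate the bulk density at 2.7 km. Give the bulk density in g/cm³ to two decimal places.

2.50 g/cm³

Porosity at depth: n = 0.61·exp(−0.49×2.7) = 0.61×0.2663 = 0.1625
Bulk density: ρ_b = (1−n)ρ_g + n·ρ_f = 0.8375×2.78 + 0.1625×1.03
       = 2.328 + 0.167 = 2.496 g/cm³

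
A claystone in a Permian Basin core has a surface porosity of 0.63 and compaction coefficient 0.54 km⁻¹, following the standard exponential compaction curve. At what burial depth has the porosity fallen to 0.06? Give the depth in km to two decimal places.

Invert Athy's law: Z = ln(n₀/n) / k
Z = ln(0.63/0.06) / 0.54 = ln(10.5) / 0.54 = 2.3514 / 0.54 = 4.354 km

4.35 km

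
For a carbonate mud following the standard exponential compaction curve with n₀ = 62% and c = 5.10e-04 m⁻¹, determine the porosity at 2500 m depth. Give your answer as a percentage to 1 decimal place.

Working in km (1 km = 1000 m; c in km⁻¹ = c in m⁻¹ × 1000):
n = n₀·exp(−c·d) = 0.62 × exp(−0.51 × 2.5) = 0.62 × exp(−1.275)
  = 0.62 × 0.2794 = 0.1732

17.3%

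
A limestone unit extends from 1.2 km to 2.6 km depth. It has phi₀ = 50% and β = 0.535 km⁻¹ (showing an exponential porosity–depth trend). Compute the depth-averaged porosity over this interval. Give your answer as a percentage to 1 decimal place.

18.5%

⟨phi⟩ = (1/(d₂−d₁)) ∫ phi₀ e^(−βd) dd = phi₀·(e^(−β·d₁) − e^(−β·d₂)) / (β·(d₂−d₁))
e^(−0.535×1.2) = 0.5262; e^(−0.535×2.6) = 0.2488
⟨phi⟩ = 0.5 × (0.5262 − 0.2488) / (0.535 × 1.4) = 0.5 × 0.3704 = 0.1852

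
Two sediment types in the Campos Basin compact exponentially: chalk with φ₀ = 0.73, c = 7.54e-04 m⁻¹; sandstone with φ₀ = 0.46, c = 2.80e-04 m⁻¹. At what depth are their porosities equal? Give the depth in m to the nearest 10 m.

Working in km (1 km = 1000 m; c in km⁻¹ = c in m⁻¹ × 1000):
Set φ₀ₐ e^(−cₐd) = φ₀ᵦ e^(−cᵦd) ⇒ ln(φ₀ₐ/φ₀ᵦ) = (cₐ − cᵦ)·d
d = ln(0.73/0.46) / (0.754 − 0.28) = 0.4618 / 0.474 = 0.974 km

970 m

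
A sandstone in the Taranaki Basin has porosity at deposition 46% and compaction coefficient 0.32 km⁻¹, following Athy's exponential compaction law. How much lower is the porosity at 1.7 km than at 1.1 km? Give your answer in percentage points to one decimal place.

n(1.1) = 0.46·e^(−0.32×1.1) = 0.3235
n(1.7) = 0.46·e^(−0.32×1.7) = 0.2670
Δn = 0.3235 − 0.2670 = 0.0565

5.7 percentage points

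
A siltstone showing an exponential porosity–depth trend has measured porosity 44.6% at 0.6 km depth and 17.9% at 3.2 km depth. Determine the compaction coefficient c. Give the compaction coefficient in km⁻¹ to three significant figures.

Athy: phi(d) = phi₀ e^(−cd) ⇒ phi₁/phi₂ = e^{c(d₂−d₁)} ⇒ c = ln(phi₁/phi₂)/(d₂−d₁)
c = ln(0.446/0.179) / (3.2 − 0.6) = ln(2.492) / 2.6 = 0.9129 / 2.6 = 0.3511 km⁻¹

0.351 km⁻¹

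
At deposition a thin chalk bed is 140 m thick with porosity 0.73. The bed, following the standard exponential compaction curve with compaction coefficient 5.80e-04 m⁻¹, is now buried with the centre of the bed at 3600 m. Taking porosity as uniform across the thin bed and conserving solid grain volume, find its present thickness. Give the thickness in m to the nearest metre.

42 m

Working in km (1 km = 1000 m; k in km⁻¹ = k in m⁻¹ × 1000):
Porosity at 3.6 km: phi = 0.73·exp(−0.58×3.6) = 0.0905
Solid-volume conservation: h(1−phi) = h₀(1−phi₀) ⇒ h = h₀·(1−phi₀)/(1−phi)
h = 0.14 × (1 − 0.73)/(1 − 0.0905) = 0.14 × 0.2969 = 0.0416 km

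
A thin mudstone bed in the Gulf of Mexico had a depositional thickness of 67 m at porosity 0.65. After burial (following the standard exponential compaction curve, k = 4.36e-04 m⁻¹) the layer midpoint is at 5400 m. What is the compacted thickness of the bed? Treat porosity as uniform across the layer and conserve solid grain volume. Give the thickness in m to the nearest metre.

25 m

Working in km (1 km = 1000 m; k in km⁻¹ = k in m⁻¹ × 1000):
Porosity at 5.4 km: n = 0.65·exp(−0.436×5.4) = 0.0617
Solid-volume conservation: h(1−n) = h₀(1−n₀) ⇒ h = h₀·(1−n₀)/(1−n)
h = 0.067 × (1 − 0.65)/(1 − 0.0617) = 0.067 × 0.3730 = 0.0250 km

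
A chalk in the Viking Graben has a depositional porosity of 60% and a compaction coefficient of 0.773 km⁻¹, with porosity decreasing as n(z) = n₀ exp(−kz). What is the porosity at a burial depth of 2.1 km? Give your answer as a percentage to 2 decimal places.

11.83%

n = n₀·exp(−k·z) = 0.6 × exp(−0.773 × 2.1) = 0.6 × exp(−1.623)
  = 0.6 × 0.1972 = 0.1183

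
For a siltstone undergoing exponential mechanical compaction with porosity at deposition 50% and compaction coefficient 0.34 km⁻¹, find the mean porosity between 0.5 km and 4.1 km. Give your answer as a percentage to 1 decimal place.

⟨φ⟩ = (1/(d₂−d₁)) ∫ φ₀ e^(−cd) dd = φ₀·(e^(−c·d₁) − e^(−c·d₂)) / (c·(d₂−d₁))
e^(−0.34×0.5) = 0.8437; e^(−0.34×4.1) = 0.2481
⟨φ⟩ = 0.5 × (0.8437 − 0.2481) / (0.34 × 3.6) = 0.5 × 0.4866 = 0.2433

24.3%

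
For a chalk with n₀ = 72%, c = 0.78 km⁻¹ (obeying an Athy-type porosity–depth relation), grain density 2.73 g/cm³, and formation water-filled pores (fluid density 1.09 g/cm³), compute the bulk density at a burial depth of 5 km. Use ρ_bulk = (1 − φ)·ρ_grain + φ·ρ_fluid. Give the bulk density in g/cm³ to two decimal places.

Porosity at depth: n = 0.72·exp(−0.78×5) = 0.72×0.0202 = 0.0146
Bulk density: ρ_b = (1−n)ρ_g + n·ρ_f = 0.9854×2.73 + 0.0146×1.09
       = 2.690 + 0.016 = 2.706 g/cm³

2.71 g/cm³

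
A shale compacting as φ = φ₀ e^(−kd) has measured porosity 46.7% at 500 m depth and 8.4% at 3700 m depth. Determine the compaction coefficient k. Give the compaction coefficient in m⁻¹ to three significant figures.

0.000536 m⁻¹

Working in km (1 km = 1000 m; k in km⁻¹ = k in m⁻¹ × 1000):
Athy: φ(d) = φ₀ e^(−kd) ⇒ φ₁/φ₂ = e^{k(d₂−d₁)} ⇒ k = ln(φ₁/φ₂)/(d₂−d₁)
k = ln(0.467/0.084) / (3.7 − 0.5) = ln(5.56) / 3.2 = 1.7155 / 3.2 = 0.5361 km⁻¹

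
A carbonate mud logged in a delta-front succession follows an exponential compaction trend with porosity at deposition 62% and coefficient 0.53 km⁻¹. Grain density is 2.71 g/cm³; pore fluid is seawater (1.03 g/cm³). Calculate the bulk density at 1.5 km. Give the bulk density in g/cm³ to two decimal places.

2.24 g/cm³

Porosity at depth: n = 0.62·exp(−0.53×1.5) = 0.62×0.4516 = 0.2800
Bulk density: ρ_b = (1−n)ρ_g + n·ρ_f = 0.7200×2.71 + 0.2800×1.03
       = 1.951 + 0.288 = 2.240 g/cm³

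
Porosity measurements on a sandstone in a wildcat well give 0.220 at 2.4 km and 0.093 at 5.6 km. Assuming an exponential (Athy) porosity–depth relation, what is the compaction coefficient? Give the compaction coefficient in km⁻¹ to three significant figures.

Athy: φ(z) = φ₀ e^(−kz) ⇒ φ₁/φ₂ = e^{k(z₂−z₁)} ⇒ k = ln(φ₁/φ₂)/(z₂−z₁)
k = ln(0.22/0.093) / (5.6 − 2.4) = ln(2.366) / 3.2 = 0.8610 / 3.2 = 0.2691 km⁻¹

0.269 km⁻¹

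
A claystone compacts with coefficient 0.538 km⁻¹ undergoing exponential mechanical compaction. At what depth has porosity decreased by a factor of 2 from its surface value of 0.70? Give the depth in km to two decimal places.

φ/φ₀ = 1/2 ⇒ exp(−β·Z) = 1/2 ⇒ Z = ln(2) / β
Z = 0.6931 / 0.538 = 1.288 km

1.29 km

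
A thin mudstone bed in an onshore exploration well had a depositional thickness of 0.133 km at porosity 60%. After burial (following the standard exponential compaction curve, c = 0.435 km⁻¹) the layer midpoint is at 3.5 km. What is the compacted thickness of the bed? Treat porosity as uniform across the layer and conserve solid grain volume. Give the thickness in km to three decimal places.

Porosity at 3.5 km: phi = 0.6·exp(−0.435×3.5) = 0.1309
Solid-volume conservation: h(1−phi) = h₀(1−phi₀) ⇒ h = h₀·(1−phi₀)/(1−phi)
h = 0.133 × (1 − 0.6)/(1 − 0.1309) = 0.133 × 0.4602 = 0.0612 km

0.061 km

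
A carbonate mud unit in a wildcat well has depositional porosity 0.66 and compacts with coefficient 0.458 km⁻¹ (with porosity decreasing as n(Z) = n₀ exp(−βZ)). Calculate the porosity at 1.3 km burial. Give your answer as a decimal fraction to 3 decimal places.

n = n₀·exp(−β·Z) = 0.66 × exp(−0.458 × 1.3) = 0.66 × exp(−0.5954)
  = 0.66 × 0.5513 = 0.3639

0.364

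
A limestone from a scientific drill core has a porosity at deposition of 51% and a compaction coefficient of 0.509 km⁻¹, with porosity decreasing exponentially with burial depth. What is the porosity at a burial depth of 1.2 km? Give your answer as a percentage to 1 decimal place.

27.7%

φ = φ₀·exp(−β·Z) = 0.51 × exp(−0.509 × 1.2) = 0.51 × exp(−0.6108)
  = 0.51 × 0.5429 = 0.2769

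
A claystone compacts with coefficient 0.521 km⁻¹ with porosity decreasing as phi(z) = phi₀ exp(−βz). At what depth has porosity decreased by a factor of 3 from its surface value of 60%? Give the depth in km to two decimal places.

2.11 km

phi/phi₀ = 1/3 ⇒ exp(−β·z) = 1/3 ⇒ z = ln(3) / β
z = 1.0986 / 0.521 = 2.109 km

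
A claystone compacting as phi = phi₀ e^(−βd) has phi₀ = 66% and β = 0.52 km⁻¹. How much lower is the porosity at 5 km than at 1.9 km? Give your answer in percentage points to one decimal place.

phi(1.9) = 0.66·e^(−0.52×1.9) = 0.2457
phi(5) = 0.66·e^(−0.52×5) = 0.0490
Δphi = 0.2457 − 0.0490 = 0.1967

19.7 percentage points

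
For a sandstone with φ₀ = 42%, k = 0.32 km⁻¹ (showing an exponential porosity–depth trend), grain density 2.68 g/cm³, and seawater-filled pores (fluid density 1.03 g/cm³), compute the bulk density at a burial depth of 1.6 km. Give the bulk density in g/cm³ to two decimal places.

2.26 g/cm³

Porosity at depth: φ = 0.42·exp(−0.32×1.6) = 0.42×0.5993 = 0.2517
Bulk density: ρ_b = (1−φ)ρ_g + φ·ρ_f = 0.7483×2.68 + 0.2517×1.03
       = 2.005 + 0.259 = 2.265 g/cm³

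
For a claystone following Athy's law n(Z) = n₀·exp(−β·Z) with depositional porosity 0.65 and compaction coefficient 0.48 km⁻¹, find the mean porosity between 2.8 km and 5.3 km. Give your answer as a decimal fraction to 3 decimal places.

⟨n⟩ = (1/(Z₂−Z₁)) ∫ n₀ e^(−βZ) dZ = n₀·(e^(−β·Z₁) − e^(−β·Z₂)) / (β·(Z₂−Z₁))
e^(−0.48×2.8) = 0.2608; e^(−0.48×5.3) = 0.0786
⟨n⟩ = 0.65 × (0.2608 − 0.0786) / (0.48 × 2.5) = 0.65 × 0.1519 = 0.0987

0.099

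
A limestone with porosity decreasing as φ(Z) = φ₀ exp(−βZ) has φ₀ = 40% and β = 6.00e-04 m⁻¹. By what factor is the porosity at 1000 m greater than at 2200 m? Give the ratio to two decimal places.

Working in km (1 km = 1000 m; β in km⁻¹ = β in m⁻¹ × 1000):
φ(Z₁)/φ(Z₂) = e^(−β·Z₁)/e^(−β·Z₂) = e^{β(Z₂−Z₁)}
= exp(0.6 × 1.2) = exp(0.72) = 2.0544

2.05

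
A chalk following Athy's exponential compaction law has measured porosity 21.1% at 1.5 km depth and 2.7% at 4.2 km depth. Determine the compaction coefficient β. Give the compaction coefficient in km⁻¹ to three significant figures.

0.761 km⁻¹

Athy: φ(z) = φ₀ e^(−βz) ⇒ φ₁/φ₂ = e^{β(z₂−z₁)} ⇒ β = ln(φ₁/φ₂)/(z₂−z₁)
β = ln(0.211/0.027) / (4.2 − 1.5) = ln(7.815) / 2.7 = 2.0560 / 2.7 = 0.7615 km⁻¹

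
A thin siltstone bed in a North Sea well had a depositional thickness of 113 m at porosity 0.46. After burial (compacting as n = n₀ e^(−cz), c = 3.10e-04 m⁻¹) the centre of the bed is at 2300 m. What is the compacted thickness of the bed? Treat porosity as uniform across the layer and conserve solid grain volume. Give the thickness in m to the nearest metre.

79 m

Working in km (1 km = 1000 m; c in km⁻¹ = c in m⁻¹ × 1000):
Porosity at 2.3 km: n = 0.46·exp(−0.31×2.3) = 0.2255
Solid-volume conservation: h(1−n) = h₀(1−n₀) ⇒ h = h₀·(1−n₀)/(1−n)
h = 0.113 × (1 − 0.46)/(1 − 0.2255) = 0.113 × 0.6972 = 0.0788 km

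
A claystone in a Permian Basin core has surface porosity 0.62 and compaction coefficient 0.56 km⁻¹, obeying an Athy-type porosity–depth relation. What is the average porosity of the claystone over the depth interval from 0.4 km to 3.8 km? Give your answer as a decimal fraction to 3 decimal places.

0.222

⟨φ⟩ = (1/(d₂−d₁)) ∫ φ₀ e^(−cd) dd = φ₀·(e^(−c·d₁) − e^(−c·d₂)) / (c·(d₂−d₁))
e^(−0.56×0.4) = 0.7993; e^(−0.56×3.8) = 0.1191
⟨φ⟩ = 0.62 × (0.7993 − 0.1191) / (0.56 × 3.4) = 0.62 × 0.3573 = 0.2215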